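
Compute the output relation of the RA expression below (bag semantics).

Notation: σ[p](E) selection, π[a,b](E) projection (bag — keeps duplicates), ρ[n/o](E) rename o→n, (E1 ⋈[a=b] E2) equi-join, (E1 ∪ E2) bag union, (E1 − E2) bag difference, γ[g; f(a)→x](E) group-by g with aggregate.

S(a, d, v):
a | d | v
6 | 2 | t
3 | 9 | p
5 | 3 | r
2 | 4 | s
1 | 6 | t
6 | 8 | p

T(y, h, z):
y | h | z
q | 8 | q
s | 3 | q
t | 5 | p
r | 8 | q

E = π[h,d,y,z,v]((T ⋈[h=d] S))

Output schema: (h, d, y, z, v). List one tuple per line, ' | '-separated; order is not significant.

Stepwise |·|:
  T → 4
  S → 6
  (T ⋈[h=d] S) → 3
  π[h,d,y,z,v]((T ⋈[h=d] S)) → 3

== RESULT ==
h | d | y | z | v
3 | 3 | s | q | r
8 | 8 | q | q | p
8 | 8 | r | q | p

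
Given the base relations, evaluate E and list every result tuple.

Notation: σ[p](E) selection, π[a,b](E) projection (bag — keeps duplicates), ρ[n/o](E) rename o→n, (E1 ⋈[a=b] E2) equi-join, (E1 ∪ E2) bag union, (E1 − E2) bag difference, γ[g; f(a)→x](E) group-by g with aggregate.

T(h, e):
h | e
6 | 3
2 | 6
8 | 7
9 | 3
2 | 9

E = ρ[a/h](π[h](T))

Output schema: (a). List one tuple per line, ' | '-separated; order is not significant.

Subexpression sizes:
  T → 5
  π[h](T) → 5
  ρ[a/h](π[h](T)) → 5

== RESULT ==
a
2
2
6
8
9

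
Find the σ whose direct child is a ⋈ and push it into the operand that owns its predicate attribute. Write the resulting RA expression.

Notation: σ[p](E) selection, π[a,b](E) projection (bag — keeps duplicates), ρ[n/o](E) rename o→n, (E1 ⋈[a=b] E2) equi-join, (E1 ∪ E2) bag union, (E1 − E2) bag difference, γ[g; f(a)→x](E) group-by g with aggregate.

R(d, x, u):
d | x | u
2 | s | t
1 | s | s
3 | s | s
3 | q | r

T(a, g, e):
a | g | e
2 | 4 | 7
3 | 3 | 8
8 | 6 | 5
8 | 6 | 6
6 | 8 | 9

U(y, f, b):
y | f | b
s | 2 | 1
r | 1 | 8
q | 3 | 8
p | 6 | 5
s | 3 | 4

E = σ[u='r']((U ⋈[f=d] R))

σ filters on u, owned by the right side.
E' = (U ⋈[f=d] σ[u='r'](R))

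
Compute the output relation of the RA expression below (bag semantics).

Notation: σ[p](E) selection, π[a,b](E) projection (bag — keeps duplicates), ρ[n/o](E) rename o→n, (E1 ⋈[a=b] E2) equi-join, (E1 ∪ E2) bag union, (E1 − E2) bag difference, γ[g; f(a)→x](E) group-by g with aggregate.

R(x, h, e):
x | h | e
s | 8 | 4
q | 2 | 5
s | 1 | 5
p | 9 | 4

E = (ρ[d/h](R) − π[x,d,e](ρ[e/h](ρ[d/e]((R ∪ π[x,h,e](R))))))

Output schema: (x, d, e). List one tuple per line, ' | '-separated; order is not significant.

Row counts bottom-up:
  R → 4
  ρ[d/h](R) → 4
  R → 4
  R → 4
  π[x,h,e](R) → 4
  (R ∪ π[x,h,e](R)) → 8
  ρ[d/e]((R ∪ π[x,h,e](R))) → 8
  ρ[e/h](ρ[d/e]((R ∪ π[x,h,e](R)))) → 8
  π[x,d,e](ρ[e/h](ρ[d/e]((R ∪ π[x,h,e](R))))) → 8
  (ρ[d/h](R) − π[x,d,e](ρ[e/h](ρ[d/e]((R ∪ π[x,h,e](R)))))) → 4

== RESULT ==
x | d | e
p | 9 | 4
q | 2 | 5
s | 1 | 5
s | 8 | 4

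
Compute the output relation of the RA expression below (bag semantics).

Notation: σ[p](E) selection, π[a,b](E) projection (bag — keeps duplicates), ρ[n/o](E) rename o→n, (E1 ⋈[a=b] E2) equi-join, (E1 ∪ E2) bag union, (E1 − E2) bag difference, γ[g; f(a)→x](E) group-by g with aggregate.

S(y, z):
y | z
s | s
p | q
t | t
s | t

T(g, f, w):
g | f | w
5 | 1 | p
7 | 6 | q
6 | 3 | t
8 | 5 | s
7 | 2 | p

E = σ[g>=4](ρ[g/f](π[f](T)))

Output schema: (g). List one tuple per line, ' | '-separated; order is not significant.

Stepwise |·|:
  T → 5
  π[f](T) → 5
  ρ[g/f](π[f](T)) → 5
  σ[g>=4](ρ[g/f](π[f](T))) → 2

== RESULT ==
g
5
6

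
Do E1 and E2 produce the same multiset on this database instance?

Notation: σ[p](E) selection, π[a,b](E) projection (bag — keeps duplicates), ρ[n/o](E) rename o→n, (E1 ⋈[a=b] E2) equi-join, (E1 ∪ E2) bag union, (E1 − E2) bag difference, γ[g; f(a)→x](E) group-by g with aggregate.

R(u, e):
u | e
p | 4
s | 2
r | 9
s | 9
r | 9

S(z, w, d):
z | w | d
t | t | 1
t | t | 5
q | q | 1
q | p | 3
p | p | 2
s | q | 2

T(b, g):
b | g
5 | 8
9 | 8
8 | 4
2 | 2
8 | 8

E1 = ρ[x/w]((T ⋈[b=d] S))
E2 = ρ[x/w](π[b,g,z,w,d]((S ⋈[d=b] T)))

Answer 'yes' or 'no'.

E1 subexpression sizes:
  T → 5
  S → 6
  (T ⋈[b=d] S) → 3
  ρ[x/w]((T ⋈[b=d] S)) → 3
E2 subexpression sizes:
  S → 6
  T → 5
  (S ⋈[d=b] T) → 3
  π[b,g,z,w,d]((S ⋈[d=b] T)) → 3
  ρ[x/w](π[b,g,z,w,d]((S ⋈[d=b] T))) → 3

E1 and E2 produce the same multiset:
b | g | z | x | d
2 | 2 | p | p | 2
2 | 2 | s | q | 2
5 | 8 | t | t | 5

yes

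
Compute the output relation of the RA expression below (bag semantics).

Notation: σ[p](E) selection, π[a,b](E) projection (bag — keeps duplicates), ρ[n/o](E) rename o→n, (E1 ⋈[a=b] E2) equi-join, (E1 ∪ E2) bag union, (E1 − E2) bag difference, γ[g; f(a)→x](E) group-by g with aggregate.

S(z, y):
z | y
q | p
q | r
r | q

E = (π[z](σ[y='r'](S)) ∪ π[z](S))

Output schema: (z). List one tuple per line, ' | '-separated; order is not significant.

Stepwise |·|:
  S → 3
  σ[y='r'](S) → 1
  π[z](σ[y='r'](S)) → 1
  S → 3
  π[z](S) → 3
  (π[z](σ[y='r'](S)) ∪ π[z](S)) → 4

== RESULT ==
z
q
q
q
r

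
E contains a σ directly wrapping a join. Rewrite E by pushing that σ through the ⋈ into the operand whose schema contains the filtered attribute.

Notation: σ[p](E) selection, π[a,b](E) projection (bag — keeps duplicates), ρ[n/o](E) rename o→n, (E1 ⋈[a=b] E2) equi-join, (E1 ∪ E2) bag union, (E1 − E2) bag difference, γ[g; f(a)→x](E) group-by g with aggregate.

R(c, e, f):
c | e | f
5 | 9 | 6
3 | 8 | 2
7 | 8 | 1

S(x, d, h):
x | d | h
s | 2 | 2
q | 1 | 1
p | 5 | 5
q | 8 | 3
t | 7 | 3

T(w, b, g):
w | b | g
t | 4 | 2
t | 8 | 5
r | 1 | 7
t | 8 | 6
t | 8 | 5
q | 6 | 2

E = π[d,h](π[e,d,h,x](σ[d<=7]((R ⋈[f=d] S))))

σ filters on d, owned by the right side.
E' = π[d,h](π[e,d,h,x]((R ⋈[f=d] σ[d<=7](S))))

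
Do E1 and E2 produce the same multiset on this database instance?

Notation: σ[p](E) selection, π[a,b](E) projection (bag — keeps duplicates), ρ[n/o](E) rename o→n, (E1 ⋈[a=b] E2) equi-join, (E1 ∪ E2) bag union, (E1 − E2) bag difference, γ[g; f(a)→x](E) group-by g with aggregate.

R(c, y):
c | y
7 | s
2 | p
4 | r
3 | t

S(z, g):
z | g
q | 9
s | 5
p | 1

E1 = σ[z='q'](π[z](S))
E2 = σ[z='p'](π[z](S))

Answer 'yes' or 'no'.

E1 subexpression sizes:
  S → 3
  π[z](S) → 3
  σ[z='q'](π[z](S)) → 1
E2 subexpression sizes:
  S → 3
  π[z](S) → 3
  σ[z='p'](π[z](S)) → 1

E1 result:
z
q
E2 result:
z
p
Witness: ('p',) appears 0× in E1 but 1× in E2.

no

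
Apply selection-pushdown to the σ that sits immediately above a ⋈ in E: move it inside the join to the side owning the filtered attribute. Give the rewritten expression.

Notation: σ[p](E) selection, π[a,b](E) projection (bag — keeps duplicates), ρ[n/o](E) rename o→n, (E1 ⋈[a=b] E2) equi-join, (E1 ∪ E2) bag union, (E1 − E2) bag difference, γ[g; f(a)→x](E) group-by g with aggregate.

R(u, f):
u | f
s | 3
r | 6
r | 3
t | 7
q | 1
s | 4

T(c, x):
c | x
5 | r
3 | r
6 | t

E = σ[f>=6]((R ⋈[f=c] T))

σ filters on f, owned by the left side.
E' = (σ[f>=6](R) ⋈[f=c] T)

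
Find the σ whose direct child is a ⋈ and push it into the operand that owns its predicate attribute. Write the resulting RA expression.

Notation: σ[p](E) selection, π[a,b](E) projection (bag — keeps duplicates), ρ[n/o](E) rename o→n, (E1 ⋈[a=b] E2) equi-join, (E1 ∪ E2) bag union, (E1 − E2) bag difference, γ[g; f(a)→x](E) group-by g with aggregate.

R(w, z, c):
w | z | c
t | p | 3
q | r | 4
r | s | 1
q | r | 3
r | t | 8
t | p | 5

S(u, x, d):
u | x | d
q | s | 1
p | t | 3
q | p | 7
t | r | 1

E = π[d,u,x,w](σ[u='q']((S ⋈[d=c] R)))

σ filters on u, owned by the left side.
E' = π[d,u,x,w]((σ[u='q'](S) ⋈[d=c] R))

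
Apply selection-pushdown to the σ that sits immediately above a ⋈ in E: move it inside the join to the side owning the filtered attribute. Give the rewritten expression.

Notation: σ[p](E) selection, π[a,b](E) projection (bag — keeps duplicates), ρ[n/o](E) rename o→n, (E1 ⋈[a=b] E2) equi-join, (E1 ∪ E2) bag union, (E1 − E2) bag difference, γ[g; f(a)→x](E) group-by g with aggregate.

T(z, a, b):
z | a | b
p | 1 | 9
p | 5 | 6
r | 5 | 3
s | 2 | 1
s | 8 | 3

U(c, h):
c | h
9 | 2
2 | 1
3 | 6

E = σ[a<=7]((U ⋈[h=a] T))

σ filters on a, owned by the right side.
E' = (U ⋈[h=a] σ[a<=7](T))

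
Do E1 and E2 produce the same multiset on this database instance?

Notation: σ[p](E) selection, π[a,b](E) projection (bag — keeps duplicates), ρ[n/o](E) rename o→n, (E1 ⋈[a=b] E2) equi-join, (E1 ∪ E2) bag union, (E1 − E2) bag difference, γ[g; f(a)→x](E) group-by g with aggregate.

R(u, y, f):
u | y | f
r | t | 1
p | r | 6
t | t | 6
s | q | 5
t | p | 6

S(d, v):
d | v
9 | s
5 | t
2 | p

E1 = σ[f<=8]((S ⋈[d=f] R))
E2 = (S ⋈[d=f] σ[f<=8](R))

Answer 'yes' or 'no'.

E1 stepwise |·|:
  S → 3
  R → 5
  (S ⋈[d=f] R) → 1
  σ[f<=8]((S ⋈[d=f] R)) → 1
E2 stepwise |·|:
  S → 3
  R → 5
  σ[f<=8](R) → 5
  (S ⋈[d=f] σ[f<=8](R)) → 1

E1 and E2 produce the same multiset:
d | v | u | y | f
5 | t | s | q | 5

yes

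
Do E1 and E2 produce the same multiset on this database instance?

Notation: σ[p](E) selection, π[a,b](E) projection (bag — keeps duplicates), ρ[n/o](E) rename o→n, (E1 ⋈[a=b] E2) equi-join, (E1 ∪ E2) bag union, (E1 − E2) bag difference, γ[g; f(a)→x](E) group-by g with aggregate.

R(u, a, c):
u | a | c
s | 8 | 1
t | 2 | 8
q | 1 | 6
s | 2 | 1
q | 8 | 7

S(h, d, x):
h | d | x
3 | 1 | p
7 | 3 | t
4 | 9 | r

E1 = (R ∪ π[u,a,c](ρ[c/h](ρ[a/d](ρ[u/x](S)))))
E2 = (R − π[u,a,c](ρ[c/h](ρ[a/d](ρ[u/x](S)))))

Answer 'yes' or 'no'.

E1 stepwise |·|:
  R → 5
  S → 3
  ρ[u/x](S) → 3
  ρ[a/d](ρ[u/x](S)) → 3
  ρ[c/h](ρ[a/d](ρ[u/x](S))) → 3
  π[u,a,c](ρ[c/h](ρ[a/d](ρ[u/x](S)))) → 3
  (R ∪ π[u,a,c](ρ[c/h](ρ[a/d](ρ[u/x](S))))) → 8
E2 stepwise |·|:
  R → 5
  S → 3
  ρ[u/x](S) → 3
  ρ[a/d](ρ[u/x](S)) → 3
  ρ[c/h](ρ[a/d](ρ[u/x](S))) → 3
  π[u,a,c](ρ[c/h](ρ[a/d](ρ[u/x](S)))) → 3
  (R − π[u,a,c](ρ[c/h](ρ[a/d](ρ[u/x](S))))) → 5

E1 result:
u | a | c
p | 1 | 3
q | 1 | 6
q | 8 | 7
r | 9 | 4
s | 2 | 1
s | 8 | 1
t | 2 | 8
t | 3 | 7
E2 result:
u | a | c
q | 1 | 6
q | 8 | 7
s | 2 | 1
s | 8 | 1
t | 2 | 8
Witness: ('t', 3, 7) appears 1× in E1 but 0× in E2.

no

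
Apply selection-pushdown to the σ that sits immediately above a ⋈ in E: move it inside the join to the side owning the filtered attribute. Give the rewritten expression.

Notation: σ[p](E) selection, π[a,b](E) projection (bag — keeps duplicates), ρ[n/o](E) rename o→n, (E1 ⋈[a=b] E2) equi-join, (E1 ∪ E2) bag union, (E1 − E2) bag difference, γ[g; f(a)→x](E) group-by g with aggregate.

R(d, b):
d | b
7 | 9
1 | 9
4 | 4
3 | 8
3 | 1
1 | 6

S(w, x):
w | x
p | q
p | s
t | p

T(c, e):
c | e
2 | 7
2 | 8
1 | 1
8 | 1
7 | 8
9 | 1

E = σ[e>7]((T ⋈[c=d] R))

σ filters on e, owned by the left side.
E' = (σ[e>7](T) ⋈[c=d] R)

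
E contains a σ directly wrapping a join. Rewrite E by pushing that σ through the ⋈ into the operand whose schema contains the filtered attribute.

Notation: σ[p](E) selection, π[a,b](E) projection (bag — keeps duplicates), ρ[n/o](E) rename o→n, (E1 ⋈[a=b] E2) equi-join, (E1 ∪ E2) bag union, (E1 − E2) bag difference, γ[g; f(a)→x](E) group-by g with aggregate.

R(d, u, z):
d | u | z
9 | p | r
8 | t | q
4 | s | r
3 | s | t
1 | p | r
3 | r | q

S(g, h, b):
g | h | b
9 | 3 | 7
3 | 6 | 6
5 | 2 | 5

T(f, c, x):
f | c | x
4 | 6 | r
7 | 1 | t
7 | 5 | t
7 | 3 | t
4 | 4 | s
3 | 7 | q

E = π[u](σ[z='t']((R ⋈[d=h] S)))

σ filters on z, owned by the left side.
E' = π[u]((σ[z='t'](R) ⋈[d=h] S))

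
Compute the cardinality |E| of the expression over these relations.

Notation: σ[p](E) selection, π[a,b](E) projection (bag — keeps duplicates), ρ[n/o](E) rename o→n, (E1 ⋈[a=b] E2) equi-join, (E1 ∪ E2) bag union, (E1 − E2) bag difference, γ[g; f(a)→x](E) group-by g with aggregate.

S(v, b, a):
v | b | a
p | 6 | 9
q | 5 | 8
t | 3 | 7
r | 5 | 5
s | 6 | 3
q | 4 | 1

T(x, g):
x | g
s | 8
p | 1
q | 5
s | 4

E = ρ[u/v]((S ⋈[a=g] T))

Stepwise |·|:
  S → 6
  T → 4
  (S ⋈[a=g] T) → 3
  ρ[u/v]((S ⋈[a=g] T)) → 3

|E| = 3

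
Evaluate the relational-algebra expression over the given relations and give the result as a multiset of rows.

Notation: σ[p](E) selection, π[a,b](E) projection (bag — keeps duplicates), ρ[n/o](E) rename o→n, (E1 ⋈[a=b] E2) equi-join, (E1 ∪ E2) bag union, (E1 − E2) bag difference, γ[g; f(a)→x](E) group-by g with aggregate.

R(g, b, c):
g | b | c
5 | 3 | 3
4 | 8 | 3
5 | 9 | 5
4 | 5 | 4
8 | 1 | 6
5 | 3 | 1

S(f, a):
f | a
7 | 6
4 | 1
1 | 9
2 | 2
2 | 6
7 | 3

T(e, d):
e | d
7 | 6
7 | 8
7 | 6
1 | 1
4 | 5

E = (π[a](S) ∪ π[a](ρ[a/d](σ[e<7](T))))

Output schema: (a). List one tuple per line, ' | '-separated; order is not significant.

Stepwise |·|:
  S → 6
  π[a](S) → 6
  T → 5
  σ[e<7](T) → 2
  ρ[a/d](σ[e<7](T)) → 2
  π[a](ρ[a/d](σ[e<7](T))) → 2
  (π[a](S) ∪ π[a](ρ[a/d](σ[e<7](T)))) → 8

== RESULT ==
a
1
1
2
3
5
6
6
9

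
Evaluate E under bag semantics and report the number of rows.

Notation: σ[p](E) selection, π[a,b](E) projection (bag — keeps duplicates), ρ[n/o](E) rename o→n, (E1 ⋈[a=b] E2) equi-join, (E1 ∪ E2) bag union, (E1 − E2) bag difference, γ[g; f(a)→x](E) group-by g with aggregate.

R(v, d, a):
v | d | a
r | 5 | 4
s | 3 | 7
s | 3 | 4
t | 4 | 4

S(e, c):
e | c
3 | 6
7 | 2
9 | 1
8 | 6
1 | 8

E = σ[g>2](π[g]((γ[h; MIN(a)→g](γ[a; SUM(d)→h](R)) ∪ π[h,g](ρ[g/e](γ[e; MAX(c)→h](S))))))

Per-node cardinality:
  R → 4
  γ[a; SUM(d)→h](R) → 2
  γ[h; MIN(a)→g](γ[a; SUM(d)→h](R)) → 2
  S → 5
  γ[e; MAX(c)→h](S) → 5
  ρ[g/e](γ[e; MAX(c)→h](S)) → 5
  π[h,g](ρ[g/e](γ[e; MAX(c)→h](S))) → 5
  (γ[h; MIN(a)→g](γ[a; SUM(d)→h](R)) ∪ π[h,g](ρ[g/e](γ[e; MAX(c)→h](S)))) → 7
  π[g]((γ[h; MIN(a)→g](γ[a; SUM(d)→h](R)) ∪ π[h,g](ρ[g/e](γ[e; MAX(c)→h](S))))) → 7
  σ[g>2](π[g]((γ[h; MIN(a)→g](γ[a; SUM(d)→h](R)) ∪ π[h,g](ρ[g/e](γ[e; MAX(c)→h](S)))))) → 6

|E| = 6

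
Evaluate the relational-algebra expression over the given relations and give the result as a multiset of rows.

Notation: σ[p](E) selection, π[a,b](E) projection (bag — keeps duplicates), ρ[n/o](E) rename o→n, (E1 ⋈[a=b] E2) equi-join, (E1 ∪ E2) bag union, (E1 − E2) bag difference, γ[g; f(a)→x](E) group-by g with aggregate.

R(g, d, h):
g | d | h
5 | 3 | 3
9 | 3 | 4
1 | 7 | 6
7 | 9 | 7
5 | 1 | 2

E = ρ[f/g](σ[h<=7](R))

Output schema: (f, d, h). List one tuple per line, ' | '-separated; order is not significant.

Row counts bottom-up:
  R → 5
  σ[h<=7](R) → 5
  ρ[f/g](σ[h<=7](R)) → 5

== RESULT ==
f | d | h
1 | 7 | 6
5 | 1 | 2
5 | 3 | 3
7 | 9 | 7
9 | 3 | 4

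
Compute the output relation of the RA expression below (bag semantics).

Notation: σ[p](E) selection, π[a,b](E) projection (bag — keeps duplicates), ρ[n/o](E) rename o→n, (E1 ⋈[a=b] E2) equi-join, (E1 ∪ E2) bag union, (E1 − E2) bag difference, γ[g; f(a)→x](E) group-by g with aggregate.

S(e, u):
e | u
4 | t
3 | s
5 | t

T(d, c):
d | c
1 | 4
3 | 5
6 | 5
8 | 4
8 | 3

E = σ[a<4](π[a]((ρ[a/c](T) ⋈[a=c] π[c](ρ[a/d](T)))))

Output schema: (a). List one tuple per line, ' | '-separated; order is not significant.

Per-node cardinality:
  T → 5
  ρ[a/c](T) → 5
  T → 5
  ρ[a/d](T) → 5
  π[c](ρ[a/d](T)) → 5
  (ρ[a/c](T) ⋈[a=c] π[c](ρ[a/d](T))) → 9
  π[a]((ρ[a/c](T) ⋈[a=c] π[c](ρ[a/d](T)))) → 9
  σ[a<4](π[a]((ρ[a/c](T) ⋈[a=c] π[c](ρ[a/d](T))))) → 1

== RESULT ==
a
3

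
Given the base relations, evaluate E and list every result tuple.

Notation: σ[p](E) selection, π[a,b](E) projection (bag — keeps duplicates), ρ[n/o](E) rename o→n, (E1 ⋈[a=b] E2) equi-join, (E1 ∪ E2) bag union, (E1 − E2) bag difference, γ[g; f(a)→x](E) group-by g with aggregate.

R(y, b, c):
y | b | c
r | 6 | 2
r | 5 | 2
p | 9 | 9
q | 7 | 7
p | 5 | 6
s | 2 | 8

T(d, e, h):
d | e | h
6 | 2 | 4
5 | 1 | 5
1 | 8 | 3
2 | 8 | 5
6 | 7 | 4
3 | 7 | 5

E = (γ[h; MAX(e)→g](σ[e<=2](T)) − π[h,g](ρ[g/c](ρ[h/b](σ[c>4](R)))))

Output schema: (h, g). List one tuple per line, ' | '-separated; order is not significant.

Per-node cardinality:
  T → 6
  σ[e<=2](T) → 2
  γ[h; MAX(e)→g](σ[e<=2](T)) → 2
  R → 6
  σ[c>4](R) → 4
  ρ[h/b](σ[c>4](R)) → 4
  ρ[g/c](ρ[h/b](σ[c>4](R))) → 4
  π[h,g](ρ[g/c](ρ[h/b](σ[c>4](R)))) → 4
  (γ[h; MAX(e)→g](σ[e<=2](T)) − π[h,g](ρ[g/c](ρ[h/b](σ[c>4](R))))) → 2

== RESULT ==
h | g
4 | 2
5 | 1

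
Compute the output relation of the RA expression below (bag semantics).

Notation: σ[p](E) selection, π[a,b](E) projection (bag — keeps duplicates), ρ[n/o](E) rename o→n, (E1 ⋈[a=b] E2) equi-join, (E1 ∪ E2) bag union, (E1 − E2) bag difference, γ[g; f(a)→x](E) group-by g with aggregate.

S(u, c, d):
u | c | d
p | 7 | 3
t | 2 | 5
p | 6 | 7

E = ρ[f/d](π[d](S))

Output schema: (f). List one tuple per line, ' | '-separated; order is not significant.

Stepwise |·|:
  S → 3
  π[d](S) → 3
  ρ[f/d](π[d](S)) → 3

== RESULT ==
f
3
5
7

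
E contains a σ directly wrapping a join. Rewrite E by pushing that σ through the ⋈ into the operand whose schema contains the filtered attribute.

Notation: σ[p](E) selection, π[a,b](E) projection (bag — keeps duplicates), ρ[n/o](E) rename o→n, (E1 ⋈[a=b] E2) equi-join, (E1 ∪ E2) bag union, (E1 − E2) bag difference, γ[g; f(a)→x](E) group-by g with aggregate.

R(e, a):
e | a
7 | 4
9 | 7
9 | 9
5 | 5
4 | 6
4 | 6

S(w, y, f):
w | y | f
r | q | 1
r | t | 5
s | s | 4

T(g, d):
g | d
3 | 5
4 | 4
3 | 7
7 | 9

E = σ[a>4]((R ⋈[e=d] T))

σ filters on a, owned by the left side.
E' = (σ[a>4](R) ⋈[e=d] T)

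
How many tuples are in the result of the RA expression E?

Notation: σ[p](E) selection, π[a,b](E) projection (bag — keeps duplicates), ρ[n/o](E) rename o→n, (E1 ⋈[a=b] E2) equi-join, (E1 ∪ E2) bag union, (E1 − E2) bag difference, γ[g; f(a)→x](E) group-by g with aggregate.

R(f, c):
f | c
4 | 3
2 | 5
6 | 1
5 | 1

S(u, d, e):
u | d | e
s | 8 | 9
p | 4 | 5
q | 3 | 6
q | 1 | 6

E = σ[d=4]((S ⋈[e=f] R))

Stepwise |·|:
  S → 4
  R → 4
  (S ⋈[e=f] R) → 3
  σ[d=4]((S ⋈[e=f] R)) → 1

|E| = 1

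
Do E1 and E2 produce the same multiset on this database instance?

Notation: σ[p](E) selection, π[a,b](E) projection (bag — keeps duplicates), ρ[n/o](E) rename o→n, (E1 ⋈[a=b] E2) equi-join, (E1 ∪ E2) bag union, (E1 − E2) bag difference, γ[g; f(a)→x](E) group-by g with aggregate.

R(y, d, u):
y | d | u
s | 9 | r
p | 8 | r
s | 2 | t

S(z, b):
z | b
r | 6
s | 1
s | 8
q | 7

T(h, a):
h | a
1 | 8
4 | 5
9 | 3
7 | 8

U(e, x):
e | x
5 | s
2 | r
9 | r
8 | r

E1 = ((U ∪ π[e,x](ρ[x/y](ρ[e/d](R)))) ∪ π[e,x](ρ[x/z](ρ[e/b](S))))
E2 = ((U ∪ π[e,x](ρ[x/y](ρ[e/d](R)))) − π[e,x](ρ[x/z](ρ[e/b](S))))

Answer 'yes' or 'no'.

E1 stepwise |·|:
  U → 4
  R → 3
  ρ[e/d](R) → 3
  ρ[x/y](ρ[e/d](R)) → 3
  π[e,x](ρ[x/y](ρ[e/d](R))) → 3
  (U ∪ π[e,x](ρ[x/y](ρ[e/d](R)))) → 7
  S → 4
  ρ[e/b](S) → 4
  ρ[x/z](ρ[e/b](S)) → 4
  π[e,x](ρ[x/z](ρ[e/b](S))) → 4
  ((U ∪ π[e,x](ρ[x/y](ρ[e/d](R)))) ∪ π[e,x](ρ[x/z](ρ[e/b](S)))) → 11
E2 stepwise |·|:
  U → 4
  R → 3
  ρ[e/d](R) → 3
  ρ[x/y](ρ[e/d](R)) → 3
  π[e,x](ρ[x/y](ρ[e/d](R))) → 3
  (U ∪ π[e,x](ρ[x/y](ρ[e/d](R)))) → 7
  S → 4
  ρ[e/b](S) → 4
  ρ[x/z](ρ[e/b](S)) → 4
  π[e,x](ρ[x/z](ρ[e/b](S))) → 4
  ((U ∪ π[e,x](ρ[x/y](ρ[e/d](R)))) − π[e,x](ρ[x/z](ρ[e/b](S)))) → 7

E1 result:
e | x
1 | s
2 | r
2 | s
5 | s
6 | r
7 | q
8 | p
8 | r
8 | s
9 | r
9 | s
E2 result:
e | x
2 | r
2 | s
5 | s
8 | p
8 | r
9 | r
9 | s
Witness: (8, 's') appears 1× in E1 but 0× in E2.

no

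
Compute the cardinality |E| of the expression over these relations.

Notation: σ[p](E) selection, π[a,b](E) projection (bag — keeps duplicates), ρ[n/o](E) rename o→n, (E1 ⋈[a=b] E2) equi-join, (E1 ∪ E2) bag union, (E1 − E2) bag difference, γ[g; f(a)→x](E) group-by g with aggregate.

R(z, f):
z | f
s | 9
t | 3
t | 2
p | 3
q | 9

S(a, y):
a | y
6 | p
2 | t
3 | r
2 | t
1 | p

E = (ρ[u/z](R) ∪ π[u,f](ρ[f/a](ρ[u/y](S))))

Row counts bottom-up:
  R → 5
  ρ[u/z](R) → 5
  S → 5
  ρ[u/y](S) → 5
  ρ[f/a](ρ[u/y](S)) → 5
  π[u,f](ρ[f/a](ρ[u/y](S))) → 5
  (ρ[u/z](R) ∪ π[u,f](ρ[f/a](ρ[u/y](S)))) → 10

|E| = 10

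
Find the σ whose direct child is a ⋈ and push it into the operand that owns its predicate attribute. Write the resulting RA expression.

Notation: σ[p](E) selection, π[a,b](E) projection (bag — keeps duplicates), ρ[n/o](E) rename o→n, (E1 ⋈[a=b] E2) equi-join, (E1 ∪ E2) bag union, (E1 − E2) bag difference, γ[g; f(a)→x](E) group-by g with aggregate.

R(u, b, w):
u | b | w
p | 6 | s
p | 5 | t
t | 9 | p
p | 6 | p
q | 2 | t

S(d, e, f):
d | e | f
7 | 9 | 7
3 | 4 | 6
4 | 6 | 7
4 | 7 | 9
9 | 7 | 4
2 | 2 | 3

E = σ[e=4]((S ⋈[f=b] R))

σ filters on e, owned by the left side.
E' = (σ[e=4](S) ⋈[f=b] R)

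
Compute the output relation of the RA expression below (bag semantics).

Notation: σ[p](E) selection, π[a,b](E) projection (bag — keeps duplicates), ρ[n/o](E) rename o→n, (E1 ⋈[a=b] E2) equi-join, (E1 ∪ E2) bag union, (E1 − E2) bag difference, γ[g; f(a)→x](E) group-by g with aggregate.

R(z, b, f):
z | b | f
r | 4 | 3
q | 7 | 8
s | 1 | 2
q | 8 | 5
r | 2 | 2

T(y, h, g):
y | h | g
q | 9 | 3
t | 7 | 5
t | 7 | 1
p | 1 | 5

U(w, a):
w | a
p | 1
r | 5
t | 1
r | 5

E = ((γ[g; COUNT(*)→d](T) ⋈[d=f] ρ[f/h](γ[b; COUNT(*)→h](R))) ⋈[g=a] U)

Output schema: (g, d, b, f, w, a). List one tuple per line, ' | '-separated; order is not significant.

Stepwise |·|:
  T → 4
  γ[g; COUNT(*)→d](T) → 3
  R → 5
  γ[b; COUNT(*)→h](R) → 5
  ρ[f/h](γ[b; COUNT(*)→h](R)) → 5
  (γ[g; COUNT(*)→d](T) ⋈[d=f] ρ[f/h](γ[b; COUNT(*)→h](R))) → 10
  U → 4
  ((γ[g; COUNT(*)→d](T) ⋈[d=f] ρ[f/h](γ[b; COUNT(*)→h](R))) ⋈[g=a] U) → 10

== RESULT ==
g | d | b | f | w | a
1 | 1 | 1 | 1 | p | 1
1 | 1 | 1 | 1 | t | 1
1 | 1 | 2 | 1 | p | 1
1 | 1 | 2 | 1 | t | 1
1 | 1 | 4 | 1 | p | 1
1 | 1 | 4 | 1 | t | 1
1 | 1 | 7 | 1 | p | 1
1 | 1 | 7 | 1 | t | 1
1 | 1 | 8 | 1 | p | 1
1 | 1 | 8 | 1 | t | 1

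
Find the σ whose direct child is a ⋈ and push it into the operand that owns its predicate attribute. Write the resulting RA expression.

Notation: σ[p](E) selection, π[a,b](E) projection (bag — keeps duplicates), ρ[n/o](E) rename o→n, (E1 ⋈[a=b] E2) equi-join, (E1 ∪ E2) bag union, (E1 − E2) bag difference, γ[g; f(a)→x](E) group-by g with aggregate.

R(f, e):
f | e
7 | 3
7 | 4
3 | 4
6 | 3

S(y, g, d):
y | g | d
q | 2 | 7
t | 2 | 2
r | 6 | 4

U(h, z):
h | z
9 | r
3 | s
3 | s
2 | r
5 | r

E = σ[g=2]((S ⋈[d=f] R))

σ filters on g, owned by the left side.
E' = (σ[g=2](S) ⋈[d=f] R)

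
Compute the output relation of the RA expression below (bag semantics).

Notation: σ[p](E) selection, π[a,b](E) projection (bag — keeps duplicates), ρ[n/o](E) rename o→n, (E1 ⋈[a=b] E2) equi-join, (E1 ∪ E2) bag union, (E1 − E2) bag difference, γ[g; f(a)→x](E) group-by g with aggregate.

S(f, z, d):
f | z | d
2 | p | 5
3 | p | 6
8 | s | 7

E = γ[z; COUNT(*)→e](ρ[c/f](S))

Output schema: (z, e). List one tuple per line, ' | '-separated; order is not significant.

Row counts bottom-up:
  S → 3
  ρ[c/f](S) → 3
  γ[z; COUNT(*)→e](ρ[c/f](S)) → 2

== RESULT ==
z | e
p | 2
s | 1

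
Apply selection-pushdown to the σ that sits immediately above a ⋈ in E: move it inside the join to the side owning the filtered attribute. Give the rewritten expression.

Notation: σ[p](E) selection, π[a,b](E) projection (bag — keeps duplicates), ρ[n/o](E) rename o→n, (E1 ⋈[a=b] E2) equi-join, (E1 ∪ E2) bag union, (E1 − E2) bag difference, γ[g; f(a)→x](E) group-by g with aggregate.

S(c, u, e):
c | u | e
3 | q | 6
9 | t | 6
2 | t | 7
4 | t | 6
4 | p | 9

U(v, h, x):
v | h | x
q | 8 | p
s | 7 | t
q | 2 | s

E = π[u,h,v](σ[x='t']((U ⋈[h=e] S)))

σ filters on x, owned by the left side.
E' = π[u,h,v]((σ[x='t'](U) ⋈[h=e] S))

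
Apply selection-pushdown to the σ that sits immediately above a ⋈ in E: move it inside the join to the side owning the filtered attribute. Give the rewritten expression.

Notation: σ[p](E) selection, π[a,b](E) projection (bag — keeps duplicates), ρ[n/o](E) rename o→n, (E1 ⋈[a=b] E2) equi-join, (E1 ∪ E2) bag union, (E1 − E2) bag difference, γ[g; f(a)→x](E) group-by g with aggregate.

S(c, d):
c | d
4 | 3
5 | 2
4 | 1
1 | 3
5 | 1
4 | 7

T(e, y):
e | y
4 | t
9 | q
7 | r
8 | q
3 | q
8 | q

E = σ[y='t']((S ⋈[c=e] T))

σ filters on y, owned by the right side.
E' = (S ⋈[c=e] σ[y='t'](T))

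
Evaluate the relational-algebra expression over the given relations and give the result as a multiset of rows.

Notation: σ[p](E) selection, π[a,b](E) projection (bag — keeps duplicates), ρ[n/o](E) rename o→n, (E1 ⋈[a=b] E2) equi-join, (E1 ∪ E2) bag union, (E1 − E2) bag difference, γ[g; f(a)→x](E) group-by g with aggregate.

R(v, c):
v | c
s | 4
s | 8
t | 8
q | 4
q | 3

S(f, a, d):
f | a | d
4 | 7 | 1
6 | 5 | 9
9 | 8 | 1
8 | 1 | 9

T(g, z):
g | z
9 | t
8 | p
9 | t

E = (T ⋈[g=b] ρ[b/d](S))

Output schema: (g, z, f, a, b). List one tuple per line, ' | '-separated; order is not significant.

Stepwise |·|:
  T → 3
  S → 4
  ρ[b/d](S) → 4
  (T ⋈[g=b] ρ[b/d](S)) → 4

== RESULT ==
g | z | f | a | b
9 | t | 6 | 5 | 9
9 | t | 6 | 5 | 9
9 | t | 8 | 1 | 9
9 | t | 8 | 1 | 9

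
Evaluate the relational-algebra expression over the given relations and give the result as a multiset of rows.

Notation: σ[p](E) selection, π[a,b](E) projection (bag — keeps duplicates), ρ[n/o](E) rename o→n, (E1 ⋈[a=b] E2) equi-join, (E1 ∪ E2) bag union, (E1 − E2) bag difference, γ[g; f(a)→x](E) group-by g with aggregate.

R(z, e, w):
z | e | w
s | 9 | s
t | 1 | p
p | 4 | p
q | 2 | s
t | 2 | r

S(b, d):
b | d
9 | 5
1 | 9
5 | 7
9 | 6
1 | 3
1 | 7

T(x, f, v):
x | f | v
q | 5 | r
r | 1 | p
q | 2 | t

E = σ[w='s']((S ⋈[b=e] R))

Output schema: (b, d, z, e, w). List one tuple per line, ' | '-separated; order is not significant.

Per-node cardinality:
  S → 6
  R → 5
  (S ⋈[b=e] R) → 5
  σ[w='s']((S ⋈[b=e] R)) → 2

== RESULT ==
b | d | z | e | w
9 | 5 | s | 9 | s
9 | 6 | s | 9 | s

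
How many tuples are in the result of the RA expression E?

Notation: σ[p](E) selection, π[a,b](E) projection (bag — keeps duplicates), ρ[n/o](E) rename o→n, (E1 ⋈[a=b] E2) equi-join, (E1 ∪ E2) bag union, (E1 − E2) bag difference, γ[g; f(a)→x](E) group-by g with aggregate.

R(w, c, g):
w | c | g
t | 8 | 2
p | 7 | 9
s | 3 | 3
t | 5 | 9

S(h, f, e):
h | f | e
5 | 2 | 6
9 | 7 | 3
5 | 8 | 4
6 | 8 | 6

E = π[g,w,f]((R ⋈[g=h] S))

Stepwise |·|:
  R → 4
  S → 4
  (R ⋈[g=h] S) → 2
  π[g,w,f]((R ⋈[g=h] S)) → 2

|E| = 2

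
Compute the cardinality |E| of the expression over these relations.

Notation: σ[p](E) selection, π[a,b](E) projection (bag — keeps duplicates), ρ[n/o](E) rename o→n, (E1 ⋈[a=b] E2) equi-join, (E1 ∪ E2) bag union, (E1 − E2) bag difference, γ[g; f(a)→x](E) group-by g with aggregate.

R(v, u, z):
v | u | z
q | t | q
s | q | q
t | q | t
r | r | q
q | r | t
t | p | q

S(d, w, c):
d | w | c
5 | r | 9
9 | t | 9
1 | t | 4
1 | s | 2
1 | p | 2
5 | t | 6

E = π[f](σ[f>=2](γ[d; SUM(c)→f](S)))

Subexpression sizes:
  S → 6
  γ[d; SUM(c)→f](S) → 3
  σ[f>=2](γ[d; SUM(c)→f](S)) → 3
  π[f](σ[f>=2](γ[d; SUM(c)→f](S))) → 3

|E| = 3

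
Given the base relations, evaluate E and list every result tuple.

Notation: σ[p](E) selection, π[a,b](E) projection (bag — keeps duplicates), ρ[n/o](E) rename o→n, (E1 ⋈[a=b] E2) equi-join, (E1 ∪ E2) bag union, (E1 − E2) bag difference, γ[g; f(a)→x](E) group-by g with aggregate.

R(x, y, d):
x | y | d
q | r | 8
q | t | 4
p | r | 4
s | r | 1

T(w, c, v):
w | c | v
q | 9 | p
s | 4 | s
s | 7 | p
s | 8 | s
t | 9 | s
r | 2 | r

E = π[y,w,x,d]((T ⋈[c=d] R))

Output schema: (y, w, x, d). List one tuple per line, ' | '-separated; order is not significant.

Row counts bottom-up:
  T → 6
  R → 4
  (T ⋈[c=d] R) → 3
  π[y,w,x,d]((T ⋈[c=d] R)) → 3

== RESULT ==
y | w | x | d
r | s | p | 4
r | s | q | 8
t | s | q | 4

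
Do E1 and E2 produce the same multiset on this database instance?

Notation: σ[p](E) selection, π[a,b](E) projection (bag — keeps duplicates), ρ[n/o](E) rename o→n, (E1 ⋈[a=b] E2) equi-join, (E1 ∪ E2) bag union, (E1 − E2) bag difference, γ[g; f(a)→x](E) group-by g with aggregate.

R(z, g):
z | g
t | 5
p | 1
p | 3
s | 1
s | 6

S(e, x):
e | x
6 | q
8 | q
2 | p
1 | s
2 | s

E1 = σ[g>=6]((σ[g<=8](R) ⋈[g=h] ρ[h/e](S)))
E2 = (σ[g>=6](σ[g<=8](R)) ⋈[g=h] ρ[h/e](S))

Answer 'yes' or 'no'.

E1 stepwise |·|:
  R → 5
  σ[g<=8](R) → 5
  S → 5
  ρ[h/e](S) → 5
  (σ[g<=8](R) ⋈[g=h] ρ[h/e](S)) → 3
  σ[g>=6]((σ[g<=8](R) ⋈[g=h] ρ[h/e](S))) → 1
E2 stepwise |·|:
  R → 5
  σ[g<=8](R) → 5
  σ[g>=6](σ[g<=8](R)) → 1
  S → 5
  ρ[h/e](S) → 5
  (σ[g>=6](σ[g<=8](R)) ⋈[g=h] ρ[h/e](S)) → 1

E1 and E2 produce the same multiset:
z | g | h | x
s | 6 | 6 | q

yes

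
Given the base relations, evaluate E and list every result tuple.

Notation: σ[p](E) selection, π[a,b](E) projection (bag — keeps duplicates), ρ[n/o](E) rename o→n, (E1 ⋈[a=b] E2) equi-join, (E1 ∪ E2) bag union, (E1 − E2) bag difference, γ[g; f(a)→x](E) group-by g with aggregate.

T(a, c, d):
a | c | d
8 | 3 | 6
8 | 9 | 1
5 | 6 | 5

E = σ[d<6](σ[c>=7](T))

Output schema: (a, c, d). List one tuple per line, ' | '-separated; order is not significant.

Stepwise |·|:
  T → 3
  σ[c>=7](T) → 1
  σ[d<6](σ[c>=7](T)) → 1

== RESULT ==
a | c | d
8 | 9 | 1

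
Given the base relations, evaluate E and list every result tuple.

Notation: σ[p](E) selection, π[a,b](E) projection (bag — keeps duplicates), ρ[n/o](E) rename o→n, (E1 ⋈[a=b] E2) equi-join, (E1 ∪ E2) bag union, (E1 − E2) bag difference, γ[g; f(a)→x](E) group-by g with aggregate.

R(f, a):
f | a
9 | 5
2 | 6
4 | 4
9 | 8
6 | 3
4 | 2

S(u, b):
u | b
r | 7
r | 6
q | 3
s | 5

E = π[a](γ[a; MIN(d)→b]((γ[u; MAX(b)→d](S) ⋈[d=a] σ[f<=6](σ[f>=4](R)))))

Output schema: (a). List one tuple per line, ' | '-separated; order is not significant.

Row counts bottom-up:
  S → 4
  γ[u; MAX(b)→d](S) → 3
  R → 6
  σ[f>=4](R) → 5
  σ[f<=6](σ[f>=4](R)) → 3
  (γ[u; MAX(b)→d](S) ⋈[d=a] σ[f<=6](σ[f>=4](R))) → 1
  γ[a; MIN(d)→b]((γ[u; MAX(b)→d](S) ⋈[d=a] σ[f<=6](σ[f>=4](R)))) → 1
  π[a](γ[a; MIN(d)→b]((γ[u; MAX(b)→d](S) ⋈[d=a] σ[f<=6](σ[f>=4](R))))) → 1

== RESULT ==
a
3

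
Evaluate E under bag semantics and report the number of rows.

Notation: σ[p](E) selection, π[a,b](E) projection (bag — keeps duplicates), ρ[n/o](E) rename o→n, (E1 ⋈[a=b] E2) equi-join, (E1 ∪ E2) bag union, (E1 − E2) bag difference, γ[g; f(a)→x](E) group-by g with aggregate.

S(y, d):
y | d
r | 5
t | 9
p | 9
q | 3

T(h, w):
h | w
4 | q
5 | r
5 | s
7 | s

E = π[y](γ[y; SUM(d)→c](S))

Row counts bottom-up:
  S → 4
  γ[y; SUM(d)→c](S) → 4
  π[y](γ[y; SUM(d)→c](S)) → 4

|E| = 4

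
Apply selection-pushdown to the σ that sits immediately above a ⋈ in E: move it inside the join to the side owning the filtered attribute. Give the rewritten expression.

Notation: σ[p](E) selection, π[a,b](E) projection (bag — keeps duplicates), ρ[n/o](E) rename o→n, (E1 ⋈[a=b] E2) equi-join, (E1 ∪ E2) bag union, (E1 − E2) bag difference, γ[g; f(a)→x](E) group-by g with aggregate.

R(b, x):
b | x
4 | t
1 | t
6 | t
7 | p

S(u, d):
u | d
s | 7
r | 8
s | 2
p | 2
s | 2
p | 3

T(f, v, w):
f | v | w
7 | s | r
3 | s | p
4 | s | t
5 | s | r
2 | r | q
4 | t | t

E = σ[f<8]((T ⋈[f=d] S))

σ filters on f, owned by the left side.
E' = (σ[f<8](T) ⋈[f=d] S)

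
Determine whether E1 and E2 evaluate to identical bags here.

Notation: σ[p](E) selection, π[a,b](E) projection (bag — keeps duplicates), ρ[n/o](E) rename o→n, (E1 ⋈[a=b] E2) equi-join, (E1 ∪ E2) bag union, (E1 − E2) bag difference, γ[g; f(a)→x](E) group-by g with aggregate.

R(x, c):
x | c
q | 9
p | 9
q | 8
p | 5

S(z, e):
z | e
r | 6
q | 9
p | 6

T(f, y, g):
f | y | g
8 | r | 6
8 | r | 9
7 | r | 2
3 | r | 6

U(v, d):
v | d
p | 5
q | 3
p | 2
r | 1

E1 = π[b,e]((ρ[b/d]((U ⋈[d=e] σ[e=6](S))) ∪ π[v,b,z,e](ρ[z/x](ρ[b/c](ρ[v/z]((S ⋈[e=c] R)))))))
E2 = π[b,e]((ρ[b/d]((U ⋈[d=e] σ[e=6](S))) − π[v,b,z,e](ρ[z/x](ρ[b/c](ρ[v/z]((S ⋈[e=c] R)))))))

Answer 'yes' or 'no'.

E1 stepwise |·|:
  U → 4
  S → 3
  σ[e=6](S) → 2
  (U ⋈[d=e] σ[e=6](S)) → 0
  ρ[b/d]((U ⋈[d=e] σ[e=6](S))) → 0
  S → 3
  R → 4
  (S ⋈[e=c] R) → 2
  ρ[v/z]((S ⋈[e=c] R)) → 2
  ρ[b/c](ρ[v/z]((S ⋈[e=c] R))) → 2
  ρ[z/x](ρ[b/c](ρ[v/z]((S ⋈[e=c] R)))) → 2
  π[v,b,z,e](ρ[z/x](ρ[b/c](ρ[v/z]((S ⋈[e=c] R))))) → 2
  (ρ[b/d]((U ⋈[d=e] σ[e=6](S))) ∪ π[v,b,z,e](ρ[z/x](ρ[b/c](ρ[v/z]((S ⋈[e=c] R)))))) → 2
  π[b,e]((ρ[b/d]((U ⋈[d=e] σ[e=6](S))) ∪ π[v,b,z,e](ρ[z/x](ρ[b/c](ρ[v/z]((S ⋈[e=c] R))))))) → 2
E2 stepwise |·|:
  U → 4
  S → 3
  σ[e=6](S) → 2
  (U ⋈[d=e] σ[e=6](S)) → 0
  ρ[b/d]((U ⋈[d=e] σ[e=6](S))) → 0
  S → 3
  R → 4
  (S ⋈[e=c] R) → 2
  ρ[v/z]((S ⋈[e=c] R)) → 2
  ρ[b/c](ρ[v/z]((S ⋈[e=c] R))) → 2
  ρ[z/x](ρ[b/c](ρ[v/z]((S ⋈[e=c] R)))) → 2
  π[v,b,z,e](ρ[z/x](ρ[b/c](ρ[v/z]((S ⋈[e=c] R))))) → 2
  (ρ[b/d]((U ⋈[d=e] σ[e=6](S))) − π[v,b,z,e](ρ[z/x](ρ[b/c](ρ[v/z]((S ⋈[e=c] R)))))) → 0
  π[b,e]((ρ[b/d]((U ⋈[d=e] σ[e=6](S))) − π[v,b,z,e](ρ[z/x](ρ[b/c](ρ[v/z]((S ⋈[e=c] R))))))) → 0

E1 result:
b | e
9 | 9
9 | 9
E2 result:
b | e
(0 rows)
Witness: (9, 9) appears 2× in E1 but 0× in E2.

no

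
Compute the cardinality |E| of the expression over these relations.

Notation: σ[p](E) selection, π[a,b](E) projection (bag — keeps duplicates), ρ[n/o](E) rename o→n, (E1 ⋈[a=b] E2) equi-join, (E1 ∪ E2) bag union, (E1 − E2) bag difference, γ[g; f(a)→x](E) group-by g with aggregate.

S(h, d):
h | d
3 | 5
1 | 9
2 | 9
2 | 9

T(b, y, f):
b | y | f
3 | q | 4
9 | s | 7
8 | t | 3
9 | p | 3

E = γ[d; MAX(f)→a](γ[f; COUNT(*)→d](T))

Stepwise |·|:
  T → 4
  γ[f; COUNT(*)→d](T) → 3
  γ[d; MAX(f)→a](γ[f; COUNT(*)→d](T)) → 2

|E| = 2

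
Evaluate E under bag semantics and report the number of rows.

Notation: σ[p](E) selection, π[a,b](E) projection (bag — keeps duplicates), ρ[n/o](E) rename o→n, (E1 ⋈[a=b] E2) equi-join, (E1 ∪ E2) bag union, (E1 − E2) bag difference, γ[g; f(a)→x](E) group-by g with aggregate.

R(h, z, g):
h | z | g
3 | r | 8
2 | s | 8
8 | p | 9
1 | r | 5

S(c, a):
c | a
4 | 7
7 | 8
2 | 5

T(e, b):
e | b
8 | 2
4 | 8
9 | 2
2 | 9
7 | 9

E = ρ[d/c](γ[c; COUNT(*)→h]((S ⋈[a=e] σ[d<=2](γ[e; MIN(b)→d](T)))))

Subexpression sizes:
  S → 3
  T → 5
  γ[e; MIN(b)→d](T) → 5
  σ[d<=2](γ[e; MIN(b)→d](T)) → 2
  (S ⋈[a=e] σ[d<=2](γ[e; MIN(b)→d](T))) → 1
  γ[c; COUNT(*)→h]((S ⋈[a=e] σ[d<=2](γ[e; MIN(b)→d](T)))) → 1
  ρ[d/c](γ[c; COUNT(*)→h]((S ⋈[a=e] σ[d<=2](γ[e; MIN(b)→d](T))))) → 1

|E| = 1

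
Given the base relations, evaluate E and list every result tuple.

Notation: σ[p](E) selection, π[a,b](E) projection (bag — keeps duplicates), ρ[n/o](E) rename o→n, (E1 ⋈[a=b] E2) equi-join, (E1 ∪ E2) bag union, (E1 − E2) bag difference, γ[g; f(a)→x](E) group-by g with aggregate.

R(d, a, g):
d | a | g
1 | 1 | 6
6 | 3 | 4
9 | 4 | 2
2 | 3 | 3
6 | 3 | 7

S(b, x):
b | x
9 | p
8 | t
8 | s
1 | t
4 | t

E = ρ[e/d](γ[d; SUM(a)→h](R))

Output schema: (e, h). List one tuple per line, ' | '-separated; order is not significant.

Row counts bottom-up:
  R → 5
  γ[d; SUM(a)→h](R) → 4
  ρ[e/d](γ[d; SUM(a)→h](R)) → 4

== RESULT ==
e | h
1 | 1
2 | 3
6 | 6
9 | 4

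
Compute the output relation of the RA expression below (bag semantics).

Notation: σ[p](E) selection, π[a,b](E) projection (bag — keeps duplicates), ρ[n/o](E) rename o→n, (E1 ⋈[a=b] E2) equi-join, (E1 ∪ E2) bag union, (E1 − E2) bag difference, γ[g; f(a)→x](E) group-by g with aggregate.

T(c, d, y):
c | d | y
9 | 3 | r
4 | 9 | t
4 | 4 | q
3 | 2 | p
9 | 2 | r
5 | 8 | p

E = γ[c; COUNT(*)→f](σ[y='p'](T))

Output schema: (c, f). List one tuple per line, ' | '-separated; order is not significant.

Per-node cardinality:
  T → 6
  σ[y='p'](T) → 2
  γ[c; COUNT(*)→f](σ[y='p'](T)) → 2

== RESULT ==
c | f
3 | 1
5 | 1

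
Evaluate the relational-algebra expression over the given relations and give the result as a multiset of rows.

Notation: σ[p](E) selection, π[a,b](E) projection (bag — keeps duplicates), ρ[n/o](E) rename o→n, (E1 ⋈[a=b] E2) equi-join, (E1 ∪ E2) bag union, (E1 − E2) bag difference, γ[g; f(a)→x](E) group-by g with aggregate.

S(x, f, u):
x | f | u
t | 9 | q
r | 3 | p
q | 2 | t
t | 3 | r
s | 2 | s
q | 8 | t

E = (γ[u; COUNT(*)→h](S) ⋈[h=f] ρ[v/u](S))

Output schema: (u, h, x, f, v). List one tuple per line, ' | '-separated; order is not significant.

Subexpression sizes:
  S → 6
  γ[u; COUNT(*)→h](S) → 5
  S → 6
  ρ[v/u](S) → 6
  (γ[u; COUNT(*)→h](S) ⋈[h=f] ρ[v/u](S)) → 2

== RESULT ==
u | h | x | f | v
t | 2 | q | 2 | t
t | 2 | s | 2 | s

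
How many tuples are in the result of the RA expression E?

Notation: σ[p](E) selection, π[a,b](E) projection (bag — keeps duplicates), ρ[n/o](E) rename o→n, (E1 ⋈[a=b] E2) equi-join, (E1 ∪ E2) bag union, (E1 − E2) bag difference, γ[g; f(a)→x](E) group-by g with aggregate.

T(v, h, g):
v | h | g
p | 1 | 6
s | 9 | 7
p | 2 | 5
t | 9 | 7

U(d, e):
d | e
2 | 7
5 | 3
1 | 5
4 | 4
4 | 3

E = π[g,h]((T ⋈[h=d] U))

Row counts bottom-up:
  T → 4
  U → 5
  (T ⋈[h=d] U) → 2
  π[g,h]((T ⋈[h=d] U)) → 2

|E| = 2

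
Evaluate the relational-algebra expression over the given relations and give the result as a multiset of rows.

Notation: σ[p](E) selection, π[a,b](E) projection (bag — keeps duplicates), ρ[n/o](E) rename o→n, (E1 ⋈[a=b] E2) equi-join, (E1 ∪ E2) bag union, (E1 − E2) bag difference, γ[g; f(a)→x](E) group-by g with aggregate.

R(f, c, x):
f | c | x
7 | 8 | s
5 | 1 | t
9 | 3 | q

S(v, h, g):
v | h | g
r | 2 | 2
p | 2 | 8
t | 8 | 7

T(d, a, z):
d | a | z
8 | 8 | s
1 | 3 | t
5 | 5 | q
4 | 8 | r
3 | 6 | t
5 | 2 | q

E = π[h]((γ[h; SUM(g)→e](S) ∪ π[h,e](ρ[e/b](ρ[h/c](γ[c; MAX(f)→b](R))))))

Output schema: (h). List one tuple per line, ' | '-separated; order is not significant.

Row counts bottom-up:
  S → 3
  γ[h; SUM(g)→e](S) → 2
  R → 3
  γ[c; MAX(f)→b](R) → 3
  ρ[h/c](γ[c; MAX(f)→b](R)) → 3
  ρ[e/b](ρ[h/c](γ[c; MAX(f)→b](R))) → 3
  π[h,e](ρ[e/b](ρ[h/c](γ[c; MAX(f)→b](R)))) → 3
  (γ[h; SUM(g)→e](S) ∪ π[h,e](ρ[e/b](ρ[h/c](γ[c; MAX(f)→b](R))))) → 5
  π[h]((γ[h; SUM(g)→e](S) ∪ π[h,e](ρ[e/b](ρ[h/c](γ[c; MAX(f)→b](R)))))) → 5

== RESULT ==
h
1
2
3
8
8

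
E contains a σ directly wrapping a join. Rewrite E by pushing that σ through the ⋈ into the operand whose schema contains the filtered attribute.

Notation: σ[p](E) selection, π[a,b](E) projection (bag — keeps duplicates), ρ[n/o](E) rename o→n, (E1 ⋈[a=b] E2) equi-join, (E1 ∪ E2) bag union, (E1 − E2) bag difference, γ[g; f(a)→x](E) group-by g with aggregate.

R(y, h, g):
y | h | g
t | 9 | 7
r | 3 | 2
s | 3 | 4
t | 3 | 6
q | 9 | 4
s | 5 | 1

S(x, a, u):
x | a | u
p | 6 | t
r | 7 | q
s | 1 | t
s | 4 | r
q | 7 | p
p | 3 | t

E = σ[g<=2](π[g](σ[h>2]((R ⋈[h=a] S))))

σ filters on h, owned by the left side.
E' = σ[g<=2](π[g]((σ[h>2](R) ⋈[h=a] S)))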